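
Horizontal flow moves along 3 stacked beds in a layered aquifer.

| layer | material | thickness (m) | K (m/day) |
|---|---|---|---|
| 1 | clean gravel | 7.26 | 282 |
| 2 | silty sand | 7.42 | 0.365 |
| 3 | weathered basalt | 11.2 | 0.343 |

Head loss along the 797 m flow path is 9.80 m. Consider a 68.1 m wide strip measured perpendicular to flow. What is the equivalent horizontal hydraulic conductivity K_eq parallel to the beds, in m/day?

79.4

Flow is parallel to layering, so each bed carries its own Darcy discharge and the transmissivities add.
Σ(K_i·b_i) = 282×7.26 + 0.365×7.42 + 0.343×11.2 = 2054 m²/day.
Total thickness b = 25.88 m, so K_eq = Σ(K_i·b_i)/b = 79.36 m/day.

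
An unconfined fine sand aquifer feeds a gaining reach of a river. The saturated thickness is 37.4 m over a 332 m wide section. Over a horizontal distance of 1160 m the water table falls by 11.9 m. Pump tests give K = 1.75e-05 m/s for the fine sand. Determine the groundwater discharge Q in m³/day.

Convert K: 1.75e-05 m/s × 86400 = 1.512 m/day.
Cross-sectional area A = 332 × 37.4 = 12417 m².
Hydraulic gradient i = Δh / L = 11.9 / 1160 = 0.01026.
Darcy's law: Q = K · A · i = 1.512 × 12417 × 0.01026 = 192.6 m³/day.

193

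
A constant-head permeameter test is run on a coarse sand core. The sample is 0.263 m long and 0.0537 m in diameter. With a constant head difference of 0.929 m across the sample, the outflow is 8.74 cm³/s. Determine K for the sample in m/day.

94.4

Cross-sectional area A = π·(d/2)² = π × (0.0537/2)² = 0.002265 m².
Convert discharge: 8.74 cm³/s = 8.740e-06 m³/s.
Darcy's law rearranged: K = Q·L / (A·Δh) = 8.740e-06 × 0.263 / (0.002265 × 0.929) = 0.001092 m/s = 94.39 m/day.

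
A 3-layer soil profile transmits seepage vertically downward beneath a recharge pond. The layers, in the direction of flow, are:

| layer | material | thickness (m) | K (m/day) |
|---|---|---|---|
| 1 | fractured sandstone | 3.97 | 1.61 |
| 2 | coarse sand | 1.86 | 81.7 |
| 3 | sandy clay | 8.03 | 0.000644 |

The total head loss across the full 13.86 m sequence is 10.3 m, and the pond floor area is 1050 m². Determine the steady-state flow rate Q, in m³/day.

Flow is perpendicular to layering, so the layers act in series and the equivalent K is the thickness-weighted harmonic mean.
Total thickness L = 3.97 + 1.86 + 8.03 = 13.86 m.
Σ(b_i/K_i) = 3.97/1.61 + 1.86/81.7 + 8.03/0.000644 = 12471 d.
K_eq = L / Σ(b_i/K_i) = 13.86 / 12471 = 0.001111 m/day.
Q = K_eq · A · (Δh/L) = 0.001111 × 1050 × (10.3/13.86) = 0.8672 m³/day.

0.867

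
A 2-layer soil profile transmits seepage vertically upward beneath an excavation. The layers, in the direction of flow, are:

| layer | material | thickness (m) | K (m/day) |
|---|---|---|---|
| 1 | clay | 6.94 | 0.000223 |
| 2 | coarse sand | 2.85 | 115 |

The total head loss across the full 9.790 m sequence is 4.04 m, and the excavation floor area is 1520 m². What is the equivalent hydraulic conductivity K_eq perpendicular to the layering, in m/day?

0.000315

Flow is perpendicular to layering, so the layers act in series and the equivalent K is the thickness-weighted harmonic mean.
Total thickness L = 6.94 + 2.85 = 9.790 m.
Σ(b_i/K_i) = 6.94/0.000223 + 2.85/115 = 31121 d.
K_eq = L / Σ(b_i/K_i) = 9.790 / 31121 = 0.0003146 m/day.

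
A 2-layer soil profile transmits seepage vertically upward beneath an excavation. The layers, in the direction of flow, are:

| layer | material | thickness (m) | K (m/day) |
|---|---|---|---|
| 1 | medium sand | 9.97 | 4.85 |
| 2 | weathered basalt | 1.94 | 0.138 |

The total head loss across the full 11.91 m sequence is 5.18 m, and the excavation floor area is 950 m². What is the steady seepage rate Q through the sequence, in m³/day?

305

Flow is perpendicular to layering, so the layers act in series and the equivalent K is the thickness-weighted harmonic mean.
Total thickness L = 9.97 + 1.94 = 11.91 m.
Σ(b_i/K_i) = 9.97/4.85 + 1.94/0.138 = 16.11 d.
K_eq = L / Σ(b_i/K_i) = 11.91 / 16.11 = 0.7391 m/day.
Q = K_eq · A · (Δh/L) = 0.7391 × 950 × (5.18/11.91) = 305.4 m³/day.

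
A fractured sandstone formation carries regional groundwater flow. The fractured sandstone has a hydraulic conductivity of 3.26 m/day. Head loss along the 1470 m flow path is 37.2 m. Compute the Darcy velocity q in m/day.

Hydraulic gradient i = Δh / L = 37.2 / 1470 = 0.02531.
Specific discharge q = K · i = 3.260 × 0.02531 = 0.08250 m/day.

0.0825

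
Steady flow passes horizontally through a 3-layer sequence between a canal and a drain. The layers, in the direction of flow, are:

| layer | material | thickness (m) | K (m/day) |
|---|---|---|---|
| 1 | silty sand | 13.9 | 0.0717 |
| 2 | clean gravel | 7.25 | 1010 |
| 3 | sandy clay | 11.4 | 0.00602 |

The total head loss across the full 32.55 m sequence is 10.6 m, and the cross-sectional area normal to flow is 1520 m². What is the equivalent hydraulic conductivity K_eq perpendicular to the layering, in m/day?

0.0156

Flow is perpendicular to layering, so the layers act in series and the equivalent K is the thickness-weighted harmonic mean.
Total thickness L = 13.9 + 7.25 + 11.4 = 32.55 m.
Σ(b_i/K_i) = 13.9/0.0717 + 7.25/1010 + 11.4/0.00602 = 2088 d.
K_eq = L / Σ(b_i/K_i) = 32.55 / 2088 = 0.01559 m/day.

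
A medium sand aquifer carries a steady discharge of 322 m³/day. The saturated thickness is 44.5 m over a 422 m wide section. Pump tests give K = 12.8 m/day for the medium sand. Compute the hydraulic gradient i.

Cross-sectional area A = 422 × 44.5 = 18779 m².
From Q = K·A·i, i = Q / (K·A) = 322 / (12.80 × 18779) = 0.001340.

0.00134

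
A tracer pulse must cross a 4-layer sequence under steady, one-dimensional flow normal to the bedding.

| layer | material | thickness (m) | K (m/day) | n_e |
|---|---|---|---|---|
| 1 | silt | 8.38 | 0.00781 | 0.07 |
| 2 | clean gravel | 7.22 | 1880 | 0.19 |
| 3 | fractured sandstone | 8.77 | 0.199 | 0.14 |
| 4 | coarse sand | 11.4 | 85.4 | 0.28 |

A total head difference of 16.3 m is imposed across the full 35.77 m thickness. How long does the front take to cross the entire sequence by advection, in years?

1.20

With flow normal to the layers, continuity requires the same specific discharge q through every layer.
Σ(b_i/K_i) = 8.38/0.00781 + 7.22/1880 + 8.77/0.199 + 11.4/85.4 = 1117 d.
q = Δh / Σ(b_i/K_i) = 16.3 / 1117 = 0.01459 m/day.
In each layer the seepage velocity is v_i = q/n_i, so the layer transit time is t_i = b_i·n_i / q:
  layer 1 (silt): t_1 = 8.38 × 0.07 / 0.01459 = 40.21 d
  layer 2 (clean gravel): t_2 = 7.22 × 0.19 / 0.01459 = 94.02 d
  layer 3 (fractured sandstone): t_3 = 8.77 × 0.14 / 0.01459 = 84.15 d
  layer 4 (coarse sand): t_4 = 11.4 × 0.28 / 0.01459 = 218.8 d
Total t = Σ t_i = 437.2 days = 1.197 years.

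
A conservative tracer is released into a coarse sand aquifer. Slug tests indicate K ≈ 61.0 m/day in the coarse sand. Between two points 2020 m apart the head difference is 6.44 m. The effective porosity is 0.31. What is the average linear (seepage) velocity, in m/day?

0.627

Hydraulic gradient i = Δh / L = 6.44 / 2020 = 0.003188.
Darcy flux q = K · i = 61.00 × 0.003188 = 0.1945 m/day.
Seepage velocity v = q / n_e = 0.1945 / 0.31 = 0.6273 m/day.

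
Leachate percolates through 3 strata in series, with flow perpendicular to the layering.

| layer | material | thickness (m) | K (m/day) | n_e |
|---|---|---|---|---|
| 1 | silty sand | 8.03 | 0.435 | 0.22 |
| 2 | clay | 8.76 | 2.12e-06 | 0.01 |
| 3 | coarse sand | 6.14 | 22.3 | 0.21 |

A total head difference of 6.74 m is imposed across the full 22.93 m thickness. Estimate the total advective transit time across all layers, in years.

With flow normal to the layers, continuity requires the same specific discharge q through every layer.
Σ(b_i/K_i) = 8.03/0.435 + 8.76/2.12e-06 + 6.14/22.3 = 4.132e+06 d.
q = Δh / Σ(b_i/K_i) = 6.74 / 4.132e+06 = 1.631e-06 m/day.
In each layer the seepage velocity is v_i = q/n_i, so the layer transit time is t_i = b_i·n_i / q:
  layer 1 (silty sand): t_1 = 8.03 × 0.22 / 1.631e-06 = 1.083e+06 d
  layer 2 (clay): t_2 = 8.76 × 0.01 / 1.631e-06 = 53705 d
  layer 3 (coarse sand): t_3 = 6.14 × 0.21 / 1.631e-06 = 7.905e+05 d
Total t = Σ t_i = 1.927e+06 days = 5277 years.

5280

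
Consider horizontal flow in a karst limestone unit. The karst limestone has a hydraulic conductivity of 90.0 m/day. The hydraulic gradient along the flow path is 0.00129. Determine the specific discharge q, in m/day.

Hydraulic gradient i = 0.00129.
Specific discharge q = K · i = 90.00 × 0.001290 = 0.1161 m/day.

0.116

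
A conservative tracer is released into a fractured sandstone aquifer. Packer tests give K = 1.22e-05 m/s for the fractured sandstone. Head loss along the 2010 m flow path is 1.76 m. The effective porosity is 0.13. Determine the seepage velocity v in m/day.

0.00710

Convert K: 1.22e-05 m/s × 86400 = 1.054 m/day.
Hydraulic gradient i = Δh / L = 1.76 / 2010 = 0.0008756.
Darcy flux q = K · i = 1.054 × 0.0008756 = 0.0009230 m/day.
Seepage velocity v = q / n_e = 0.0009230 / 0.13 = 0.007100 m/day.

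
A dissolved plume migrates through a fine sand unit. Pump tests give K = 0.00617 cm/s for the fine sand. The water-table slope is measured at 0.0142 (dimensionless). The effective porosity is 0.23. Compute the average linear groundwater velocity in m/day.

0.329

Convert K: 0.00617 cm/s × 864 = 5.331 m/day.
Hydraulic gradient i = 0.0142.
Darcy flux q = K · i = 5.331 × 0.01420 = 0.07570 m/day.
Seepage velocity v = q / n_e = 0.07570 / 0.23 = 0.3291 m/day.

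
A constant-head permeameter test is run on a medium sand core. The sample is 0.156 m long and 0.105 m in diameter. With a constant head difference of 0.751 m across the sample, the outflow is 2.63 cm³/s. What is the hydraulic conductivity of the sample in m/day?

5.45

Cross-sectional area A = π·(d/2)² = π × (0.105/2)² = 0.008659 m².
Convert discharge: 2.63 cm³/s = 2.630e-06 m³/s.
Darcy's law rearranged: K = Q·L / (A·Δh) = 2.630e-06 × 0.156 / (0.008659 × 0.751) = 6.309e-05 m/s = 5.451 m/day.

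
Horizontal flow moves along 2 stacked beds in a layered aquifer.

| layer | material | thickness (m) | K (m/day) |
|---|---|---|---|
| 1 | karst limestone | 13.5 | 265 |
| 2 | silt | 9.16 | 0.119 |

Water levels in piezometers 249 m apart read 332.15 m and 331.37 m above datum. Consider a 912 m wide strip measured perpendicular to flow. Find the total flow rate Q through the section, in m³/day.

Flow is parallel to layering, so each bed carries its own Darcy discharge and the transmissivities add.
Σ(K_i·b_i) = 265×13.5 + 0.119×9.16 = 3579 m²/day.
Hydraulic gradient i = (332.15 − 331.37) / 249 = 0.78 / 249 = 0.003133.
Q = Σ(K_i·b_i) · W · i = 3579 × 912 × 0.003133 = 10224 m³/day.

10200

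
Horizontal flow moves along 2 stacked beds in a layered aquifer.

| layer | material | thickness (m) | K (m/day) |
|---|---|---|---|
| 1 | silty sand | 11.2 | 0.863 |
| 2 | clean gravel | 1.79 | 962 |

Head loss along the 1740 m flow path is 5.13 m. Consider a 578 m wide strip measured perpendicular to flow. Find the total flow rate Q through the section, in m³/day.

Flow is parallel to layering, so each bed carries its own Darcy discharge and the transmissivities add.
Σ(K_i·b_i) = 0.863×11.2 + 962×1.79 = 1732 m²/day.
Hydraulic gradient i = Δh / L = 5.13 / 1740 = 0.002948.
Q = Σ(K_i·b_i) · W · i = 1732 × 578 × 0.002948 = 2951 m³/day.

2950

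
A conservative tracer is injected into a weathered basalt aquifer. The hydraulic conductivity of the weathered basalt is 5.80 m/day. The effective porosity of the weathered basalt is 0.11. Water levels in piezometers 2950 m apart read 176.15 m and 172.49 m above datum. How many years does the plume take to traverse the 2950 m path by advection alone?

123

Hydraulic gradient i = (176.15 − 172.49) / 2950 = 3.66 / 2950 = 0.001241.
Darcy flux q = K · i = 5.800 × 0.001241 = 0.007196 m/day.
Seepage velocity v = q / n_e = 0.007196 / 0.11 = 0.06542 m/day.
Travel time t = L / v = 2950 / 0.06542 = 45095 days = 123.5 years.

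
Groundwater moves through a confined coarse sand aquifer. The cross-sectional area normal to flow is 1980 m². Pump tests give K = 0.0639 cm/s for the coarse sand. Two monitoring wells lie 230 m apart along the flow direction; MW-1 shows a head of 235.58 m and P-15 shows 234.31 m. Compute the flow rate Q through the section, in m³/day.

604

Convert K: 0.0639 cm/s × 864 = 55.21 m/day.
Hydraulic gradient i = (235.58 − 234.31) / 230 = 1.27 / 230 = 0.005522.
Darcy's law: Q = K · A · i = 55.21 × 1980 × 0.005522 = 603.6 m³/day.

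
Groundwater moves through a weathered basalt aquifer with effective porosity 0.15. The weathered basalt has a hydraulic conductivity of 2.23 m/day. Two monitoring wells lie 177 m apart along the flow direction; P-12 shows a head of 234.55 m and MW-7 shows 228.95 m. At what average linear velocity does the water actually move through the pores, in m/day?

Hydraulic gradient i = (234.55 − 228.95) / 177 = 5.6 / 177 = 0.03164.
Darcy flux q = K · i = 2.230 × 0.03164 = 0.07055 m/day.
Seepage velocity v = q / n_e = 0.07055 / 0.15 = 0.4704 m/day.

0.470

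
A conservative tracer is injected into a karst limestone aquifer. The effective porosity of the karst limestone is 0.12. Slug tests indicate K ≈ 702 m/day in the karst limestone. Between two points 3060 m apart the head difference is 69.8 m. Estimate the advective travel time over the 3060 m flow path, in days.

Hydraulic gradient i = Δh / L = 69.8 / 3060 = 0.02281.
Darcy flux q = K · i = 702.0 × 0.02281 = 16.01 m/day.
Seepage velocity v = q / n_e = 16.01 / 0.12 = 133.4 m/day.
Travel time t = L / v = 3060 / 133.4 = 22.93 days.

22.9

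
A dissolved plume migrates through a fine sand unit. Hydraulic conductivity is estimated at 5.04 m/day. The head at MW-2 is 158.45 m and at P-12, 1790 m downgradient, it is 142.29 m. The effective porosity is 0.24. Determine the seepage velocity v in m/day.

Hydraulic gradient i = (158.45 − 142.29) / 1790 = 16.16 / 1790 = 0.009028.
Darcy flux q = K · i = 5.040 × 0.009028 = 0.04550 m/day.
Seepage velocity v = q / n_e = 0.04550 / 0.24 = 0.1896 m/day.

0.190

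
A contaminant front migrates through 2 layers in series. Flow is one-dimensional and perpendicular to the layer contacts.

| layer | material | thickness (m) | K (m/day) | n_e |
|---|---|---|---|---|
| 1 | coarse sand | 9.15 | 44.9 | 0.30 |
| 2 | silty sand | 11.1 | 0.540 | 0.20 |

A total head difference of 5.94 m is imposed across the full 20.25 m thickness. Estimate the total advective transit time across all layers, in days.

17.4

With flow normal to the layers, continuity requires the same specific discharge q through every layer.
Σ(b_i/K_i) = 9.15/44.9 + 11.1/0.540 = 20.76 d.
q = Δh / Σ(b_i/K_i) = 5.94 / 20.76 = 0.2861 m/day.
In each layer the seepage velocity is v_i = q/n_i, so the layer transit time is t_i = b_i·n_i / q:
  layer 1 (coarse sand): t_1 = 9.15 × 0.30 / 0.2861 = 9.593 d
  layer 2 (silty sand): t_2 = 11.1 × 0.20 / 0.2861 = 7.759 d
Total t = Σ t_i = 17.35 days.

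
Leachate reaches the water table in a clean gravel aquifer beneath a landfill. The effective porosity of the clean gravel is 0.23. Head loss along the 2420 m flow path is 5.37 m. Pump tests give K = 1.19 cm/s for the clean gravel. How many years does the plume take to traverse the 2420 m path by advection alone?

Convert K: 1.19 cm/s × 864 = 1028 m/day.
Hydraulic gradient i = Δh / L = 5.37 / 2420 = 0.002219.
Darcy flux q = K · i = 1028 × 0.002219 = 2.281 m/day.
Seepage velocity v = q / n_e = 2.281 / 0.23 = 9.920 m/day.
Travel time t = L / v = 2420 / 9.920 = 244.0 days = 0.6679 years.

0.668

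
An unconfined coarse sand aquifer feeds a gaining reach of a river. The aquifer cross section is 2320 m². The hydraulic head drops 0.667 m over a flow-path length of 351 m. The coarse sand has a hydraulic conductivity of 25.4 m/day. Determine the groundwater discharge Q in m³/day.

Hydraulic gradient i = Δh / L = 0.667 / 351 = 0.001900.
Darcy's law: Q = K · A · i = 25.40 × 2320 × 0.001900 = 112.0 m³/day.

112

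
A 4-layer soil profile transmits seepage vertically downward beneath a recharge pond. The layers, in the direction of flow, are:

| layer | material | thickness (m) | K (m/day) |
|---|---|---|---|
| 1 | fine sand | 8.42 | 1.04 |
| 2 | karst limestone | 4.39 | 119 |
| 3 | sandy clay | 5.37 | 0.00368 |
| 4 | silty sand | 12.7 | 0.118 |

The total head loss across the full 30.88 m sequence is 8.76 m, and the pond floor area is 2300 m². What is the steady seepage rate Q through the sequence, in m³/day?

Flow is perpendicular to layering, so the layers act in series and the equivalent K is the thickness-weighted harmonic mean.
Total thickness L = 8.42 + 4.39 + 5.37 + 12.7 = 30.88 m.
Σ(b_i/K_i) = 8.42/1.04 + 4.39/119 + 5.37/0.00368 + 12.7/0.118 = 1575 d.
K_eq = L / Σ(b_i/K_i) = 30.88 / 1575 = 0.01961 m/day.
Q = K_eq · A · (Δh/L) = 0.01961 × 2300 × (8.76/30.88) = 12.79 m³/day.

12.8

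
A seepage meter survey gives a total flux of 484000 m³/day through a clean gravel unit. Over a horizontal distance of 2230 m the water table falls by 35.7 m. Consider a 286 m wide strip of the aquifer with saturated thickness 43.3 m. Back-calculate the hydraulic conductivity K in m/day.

2440

Cross-sectional area A = 286 × 43.3 = 12384 m².
Hydraulic gradient i = Δh / L = 35.7 / 2230 = 0.01601.
From Q = K·A·i, K = Q / (A·i) = 484000 / (12384 × 0.01601) = 2441 m/day.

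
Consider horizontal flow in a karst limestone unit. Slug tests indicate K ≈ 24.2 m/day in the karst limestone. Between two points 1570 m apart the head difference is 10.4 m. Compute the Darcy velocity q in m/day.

0.160

Hydraulic gradient i = Δh / L = 10.4 / 1570 = 0.006624.
Specific discharge q = K · i = 24.20 × 0.006624 = 0.1603 m/day.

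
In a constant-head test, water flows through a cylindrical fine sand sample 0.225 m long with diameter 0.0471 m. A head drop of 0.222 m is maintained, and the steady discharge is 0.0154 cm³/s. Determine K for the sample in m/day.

0.774

Cross-sectional area A = π·(d/2)² = π × (0.0471/2)² = 0.001742 m².
Convert discharge: 0.0154 cm³/s = 1.540e-08 m³/s.
Darcy's law rearranged: K = Q·L / (A·Δh) = 1.540e-08 × 0.225 / (0.001742 × 0.222) = 8.958e-06 m/s = 0.7740 m/day.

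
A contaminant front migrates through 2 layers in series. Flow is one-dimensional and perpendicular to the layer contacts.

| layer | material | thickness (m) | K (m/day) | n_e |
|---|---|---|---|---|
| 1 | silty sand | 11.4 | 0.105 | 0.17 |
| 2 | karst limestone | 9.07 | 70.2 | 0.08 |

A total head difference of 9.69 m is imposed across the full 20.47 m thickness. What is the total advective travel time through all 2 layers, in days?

With flow normal to the layers, continuity requires the same specific discharge q through every layer.
Σ(b_i/K_i) = 11.4/0.105 + 9.07/70.2 = 108.7 d.
q = Δh / Σ(b_i/K_i) = 9.69 / 108.7 = 0.08914 m/day.
In each layer the seepage velocity is v_i = q/n_i, so the layer transit time is t_i = b_i·n_i / q:
  layer 1 (silty sand): t_1 = 11.4 × 0.17 / 0.08914 = 21.74 d
  layer 2 (karst limestone): t_2 = 9.07 × 0.08 / 0.08914 = 8.140 d
Total t = Σ t_i = 29.88 days.

29.9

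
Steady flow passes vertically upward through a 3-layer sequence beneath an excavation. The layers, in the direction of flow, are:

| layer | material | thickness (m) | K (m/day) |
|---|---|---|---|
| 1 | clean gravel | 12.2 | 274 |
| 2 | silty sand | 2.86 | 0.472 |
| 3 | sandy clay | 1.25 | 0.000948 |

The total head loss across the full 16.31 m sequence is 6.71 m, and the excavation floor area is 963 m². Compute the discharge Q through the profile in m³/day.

4.88

Flow is perpendicular to layering, so the layers act in series and the equivalent K is the thickness-weighted harmonic mean.
Total thickness L = 12.2 + 2.86 + 1.25 = 16.31 m.
Σ(b_i/K_i) = 12.2/274 + 2.86/0.472 + 1.25/0.000948 = 1325 d.
K_eq = L / Σ(b_i/K_i) = 16.31 / 1325 = 0.01231 m/day.
Q = K_eq · A · (Δh/L) = 0.01231 × 963 × (6.71/16.31) = 4.878 m³/day.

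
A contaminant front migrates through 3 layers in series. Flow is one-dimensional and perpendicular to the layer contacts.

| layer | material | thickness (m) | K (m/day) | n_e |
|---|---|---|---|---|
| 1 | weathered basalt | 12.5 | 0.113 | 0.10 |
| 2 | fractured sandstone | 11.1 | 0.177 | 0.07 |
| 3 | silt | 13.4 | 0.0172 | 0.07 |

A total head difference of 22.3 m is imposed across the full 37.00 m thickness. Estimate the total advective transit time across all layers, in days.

127

With flow normal to the layers, continuity requires the same specific discharge q through every layer.
Σ(b_i/K_i) = 12.5/0.113 + 11.1/0.177 + 13.4/0.0172 = 952.4 d.
q = Δh / Σ(b_i/K_i) = 22.3 / 952.4 = 0.02341 m/day.
In each layer the seepage velocity is v_i = q/n_i, so the layer transit time is t_i = b_i·n_i / q:
  layer 1 (weathered basalt): t_1 = 12.5 × 0.10 / 0.02341 = 53.39 d
  layer 2 (fractured sandstone): t_2 = 11.1 × 0.07 / 0.02341 = 33.18 d
  layer 3 (silt): t_3 = 13.4 × 0.07 / 0.02341 = 40.06 d
Total t = Σ t_i = 126.6 days.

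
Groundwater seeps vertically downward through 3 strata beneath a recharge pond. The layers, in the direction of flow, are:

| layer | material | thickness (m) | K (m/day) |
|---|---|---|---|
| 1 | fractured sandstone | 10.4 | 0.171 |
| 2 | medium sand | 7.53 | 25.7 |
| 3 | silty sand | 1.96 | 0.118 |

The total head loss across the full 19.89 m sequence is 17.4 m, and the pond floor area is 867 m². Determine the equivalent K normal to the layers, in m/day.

0.256

Flow is perpendicular to layering, so the layers act in series and the equivalent K is the thickness-weighted harmonic mean.
Total thickness L = 10.4 + 7.53 + 1.96 = 19.89 m.
Σ(b_i/K_i) = 10.4/0.171 + 7.53/25.7 + 1.96/0.118 = 77.72 d.
K_eq = L / Σ(b_i/K_i) = 19.89 / 77.72 = 0.2559 m/day.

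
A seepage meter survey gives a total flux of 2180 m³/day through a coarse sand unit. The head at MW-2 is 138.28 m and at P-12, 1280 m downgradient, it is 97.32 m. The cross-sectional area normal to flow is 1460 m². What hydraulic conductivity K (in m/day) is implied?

46.7

Hydraulic gradient i = (138.28 − 97.32) / 1280 = 40.96 / 1280 = 0.03200.
From Q = K·A·i, K = Q / (A·i) = 2180 / (1460 × 0.03200) = 46.66 m/day.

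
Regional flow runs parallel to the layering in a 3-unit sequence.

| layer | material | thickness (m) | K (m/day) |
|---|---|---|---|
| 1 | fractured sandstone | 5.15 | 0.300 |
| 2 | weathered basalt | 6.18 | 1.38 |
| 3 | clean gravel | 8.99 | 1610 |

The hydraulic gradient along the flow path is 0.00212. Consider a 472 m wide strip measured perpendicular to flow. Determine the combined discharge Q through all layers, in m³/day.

Flow is parallel to layering, so each bed carries its own Darcy discharge and the transmissivities add.
Σ(K_i·b_i) = 0.300×5.15 + 1.38×6.18 + 1610×8.99 = 14484 m²/day.
Hydraulic gradient i = 0.00212.
Q = Σ(K_i·b_i) · W · i = 14484 × 472 × 0.002120 = 14493 m³/day.

14500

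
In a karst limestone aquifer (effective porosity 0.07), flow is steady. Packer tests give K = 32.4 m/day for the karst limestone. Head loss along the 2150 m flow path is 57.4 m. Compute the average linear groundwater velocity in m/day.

Hydraulic gradient i = Δh / L = 57.4 / 2150 = 0.02670.
Darcy flux q = K · i = 32.40 × 0.02670 = 0.8650 m/day.
Seepage velocity v = q / n_e = 0.8650 / 0.07 = 12.36 m/day.

12.4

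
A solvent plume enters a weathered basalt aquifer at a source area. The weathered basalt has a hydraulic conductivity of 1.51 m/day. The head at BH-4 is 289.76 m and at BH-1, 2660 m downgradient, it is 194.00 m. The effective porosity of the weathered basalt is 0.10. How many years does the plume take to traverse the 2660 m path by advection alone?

13.4

Hydraulic gradient i = (289.76 − 194.00) / 2660 = 95.76 / 2660 = 0.03600.
Darcy flux q = K · i = 1.510 × 0.03600 = 0.05436 m/day.
Seepage velocity v = q / n_e = 0.05436 / 0.10 = 0.5436 m/day.
Travel time t = L / v = 2660 / 0.5436 = 4893 days = 13.40 years.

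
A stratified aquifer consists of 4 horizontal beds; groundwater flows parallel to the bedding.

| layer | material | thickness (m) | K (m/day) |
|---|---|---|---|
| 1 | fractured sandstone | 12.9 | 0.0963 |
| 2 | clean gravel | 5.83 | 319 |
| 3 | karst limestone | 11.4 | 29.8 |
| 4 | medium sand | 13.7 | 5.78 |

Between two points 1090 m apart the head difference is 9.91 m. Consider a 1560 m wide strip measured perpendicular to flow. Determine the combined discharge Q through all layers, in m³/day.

32300

Flow is parallel to layering, so each bed carries its own Darcy discharge and the transmissivities add.
Σ(K_i·b_i) = 0.0963×12.9 + 319×5.83 + 29.8×11.4 + 5.78×13.7 = 2280 m²/day.
Hydraulic gradient i = Δh / L = 9.91 / 1090 = 0.009092.
Q = Σ(K_i·b_i) · W · i = 2280 × 1560 × 0.009092 = 32336 m³/day.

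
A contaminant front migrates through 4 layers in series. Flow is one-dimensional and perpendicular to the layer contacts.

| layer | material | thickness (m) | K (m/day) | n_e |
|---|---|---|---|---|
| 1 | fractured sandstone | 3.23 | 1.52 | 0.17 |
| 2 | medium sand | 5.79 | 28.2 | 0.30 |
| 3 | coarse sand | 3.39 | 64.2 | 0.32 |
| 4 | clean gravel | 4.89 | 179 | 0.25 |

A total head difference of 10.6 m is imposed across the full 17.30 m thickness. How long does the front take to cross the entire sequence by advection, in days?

With flow normal to the layers, continuity requires the same specific discharge q through every layer.
Σ(b_i/K_i) = 3.23/1.52 + 5.79/28.2 + 3.39/64.2 + 4.89/179 = 2.410 d.
q = Δh / Σ(b_i/K_i) = 10.6 / 2.410 = 4.398 m/day.
In each layer the seepage velocity is v_i = q/n_i, so the layer transit time is t_i = b_i·n_i / q:
  layer 1 (fractured sandstone): t_1 = 3.23 × 0.17 / 4.398 = 0.1249 d
  layer 2 (medium sand): t_2 = 5.79 × 0.30 / 4.398 = 0.3950 d
  layer 3 (coarse sand): t_3 = 3.39 × 0.32 / 4.398 = 0.2467 d
  layer 4 (clean gravel): t_4 = 4.89 × 0.25 / 4.398 = 0.2780 d
Total t = Σ t_i = 1.045 days.

1.04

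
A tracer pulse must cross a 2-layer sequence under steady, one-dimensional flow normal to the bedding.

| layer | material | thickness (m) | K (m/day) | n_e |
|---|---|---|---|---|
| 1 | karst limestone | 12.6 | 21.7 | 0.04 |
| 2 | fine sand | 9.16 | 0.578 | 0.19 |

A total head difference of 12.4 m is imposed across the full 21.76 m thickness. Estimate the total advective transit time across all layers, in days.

With flow normal to the layers, continuity requires the same specific discharge q through every layer.
Σ(b_i/K_i) = 12.6/21.7 + 9.16/0.578 = 16.43 d.
q = Δh / Σ(b_i/K_i) = 12.4 / 16.43 = 0.7548 m/day.
In each layer the seepage velocity is v_i = q/n_i, so the layer transit time is t_i = b_i·n_i / q:
  layer 1 (karst limestone): t_1 = 12.6 × 0.04 / 0.7548 = 0.6677 d
  layer 2 (fine sand): t_2 = 9.16 × 0.19 / 0.7548 = 2.306 d
Total t = Σ t_i = 2.974 days.

2.97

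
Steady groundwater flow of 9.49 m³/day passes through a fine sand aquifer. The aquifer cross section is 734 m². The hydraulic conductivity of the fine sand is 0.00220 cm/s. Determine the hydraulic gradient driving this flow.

0.00680

Convert K: 0.00220 cm/s × 864 = 1.901 m/day.
From Q = K·A·i, i = Q / (K·A) = 9.49 / (1.901 × 734.0) = 0.006802.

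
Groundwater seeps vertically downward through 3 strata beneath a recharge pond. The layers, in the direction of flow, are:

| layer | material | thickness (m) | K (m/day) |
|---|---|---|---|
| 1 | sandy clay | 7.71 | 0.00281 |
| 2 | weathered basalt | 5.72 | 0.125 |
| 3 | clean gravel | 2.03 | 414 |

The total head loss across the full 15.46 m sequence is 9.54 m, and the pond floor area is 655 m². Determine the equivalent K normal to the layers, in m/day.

0.00554

Flow is perpendicular to layering, so the layers act in series and the equivalent K is the thickness-weighted harmonic mean.
Total thickness L = 7.71 + 5.72 + 2.03 = 15.46 m.
Σ(b_i/K_i) = 7.71/0.00281 + 5.72/0.125 + 2.03/414 = 2790 d.
K_eq = L / Σ(b_i/K_i) = 15.46 / 2790 = 0.005542 m/day.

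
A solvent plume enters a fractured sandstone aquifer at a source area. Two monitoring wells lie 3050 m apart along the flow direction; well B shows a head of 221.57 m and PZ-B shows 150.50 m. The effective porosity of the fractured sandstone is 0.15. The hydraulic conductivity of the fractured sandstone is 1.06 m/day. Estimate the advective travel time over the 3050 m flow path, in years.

50.7

Hydraulic gradient i = (221.57 − 150.50) / 3050 = 71.07 / 3050 = 0.02330.
Darcy flux q = K · i = 1.060 × 0.02330 = 0.02470 m/day.
Seepage velocity v = q / n_e = 0.02470 / 0.15 = 0.1647 m/day.
Travel time t = L / v = 3050 / 0.1647 = 18522 days = 50.71 years.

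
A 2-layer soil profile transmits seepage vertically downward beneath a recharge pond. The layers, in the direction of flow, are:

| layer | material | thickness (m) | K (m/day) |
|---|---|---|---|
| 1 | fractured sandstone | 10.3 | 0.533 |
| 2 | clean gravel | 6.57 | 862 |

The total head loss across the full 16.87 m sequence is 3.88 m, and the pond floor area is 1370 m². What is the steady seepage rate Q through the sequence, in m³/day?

Flow is perpendicular to layering, so the layers act in series and the equivalent K is the thickness-weighted harmonic mean.
Total thickness L = 10.3 + 6.57 = 16.87 m.
Σ(b_i/K_i) = 10.3/0.533 + 6.57/862 = 19.33 d.
K_eq = L / Σ(b_i/K_i) = 16.87 / 19.33 = 0.8726 m/day.
Q = K_eq · A · (Δh/L) = 0.8726 × 1370 × (3.88/16.87) = 275.0 m³/day.

275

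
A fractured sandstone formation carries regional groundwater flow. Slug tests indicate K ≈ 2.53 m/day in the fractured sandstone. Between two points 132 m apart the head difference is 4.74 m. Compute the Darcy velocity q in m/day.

Hydraulic gradient i = Δh / L = 4.74 / 132 = 0.03591.
Specific discharge q = K · i = 2.530 × 0.03591 = 0.09085 m/day.

0.0909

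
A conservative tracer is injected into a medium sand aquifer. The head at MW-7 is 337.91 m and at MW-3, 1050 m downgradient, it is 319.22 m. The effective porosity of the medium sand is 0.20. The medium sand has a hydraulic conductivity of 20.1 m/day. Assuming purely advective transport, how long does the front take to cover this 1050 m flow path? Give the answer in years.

1.61

Hydraulic gradient i = (337.91 − 319.22) / 1050 = 18.69 / 1050 = 0.01780.
Darcy flux q = K · i = 20.10 × 0.01780 = 0.3578 m/day.
Seepage velocity v = q / n_e = 0.3578 / 0.20 = 1.789 m/day.
Travel time t = L / v = 1050 / 1.789 = 587.0 days = 1.607 years.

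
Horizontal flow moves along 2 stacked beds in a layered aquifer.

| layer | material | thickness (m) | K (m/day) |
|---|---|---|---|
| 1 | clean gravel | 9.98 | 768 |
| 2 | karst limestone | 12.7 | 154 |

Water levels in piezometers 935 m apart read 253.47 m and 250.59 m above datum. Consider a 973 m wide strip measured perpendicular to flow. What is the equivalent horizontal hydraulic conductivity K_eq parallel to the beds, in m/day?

424

Flow is parallel to layering, so each bed carries its own Darcy discharge and the transmissivities add.
Σ(K_i·b_i) = 768×9.98 + 154×12.7 = 9620 m²/day.
Total thickness b = 22.68 m, so K_eq = Σ(K_i·b_i)/b = 424.2 m/day.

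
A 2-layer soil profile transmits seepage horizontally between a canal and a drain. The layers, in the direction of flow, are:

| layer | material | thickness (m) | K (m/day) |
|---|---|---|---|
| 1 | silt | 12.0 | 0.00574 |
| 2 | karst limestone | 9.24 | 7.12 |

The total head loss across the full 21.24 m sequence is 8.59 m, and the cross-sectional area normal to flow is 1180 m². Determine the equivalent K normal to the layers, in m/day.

0.0102

Flow is perpendicular to layering, so the layers act in series and the equivalent K is the thickness-weighted harmonic mean.
Total thickness L = 12.0 + 9.24 = 21.24 m.
Σ(b_i/K_i) = 12.0/0.00574 + 9.24/7.12 = 2092 d.
K_eq = L / Σ(b_i/K_i) = 21.24 / 2092 = 0.01015 m/day.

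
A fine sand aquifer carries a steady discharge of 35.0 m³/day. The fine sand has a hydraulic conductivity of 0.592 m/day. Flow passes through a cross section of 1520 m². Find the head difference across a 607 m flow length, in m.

From Q = K·A·i, i = Q / (K·A) = 35.0 / (0.5920 × 1520) = 0.03890.
Head loss Δh = i · L = 0.03890 × 607 = 23.61 m.

23.6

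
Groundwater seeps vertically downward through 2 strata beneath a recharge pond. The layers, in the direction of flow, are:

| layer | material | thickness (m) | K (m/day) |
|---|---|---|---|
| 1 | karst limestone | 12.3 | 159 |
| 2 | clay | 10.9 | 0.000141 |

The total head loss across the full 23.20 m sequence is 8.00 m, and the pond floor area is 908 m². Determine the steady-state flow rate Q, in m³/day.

0.0940

Flow is perpendicular to layering, so the layers act in series and the equivalent K is the thickness-weighted harmonic mean.
Total thickness L = 12.3 + 10.9 = 23.20 m.
Σ(b_i/K_i) = 12.3/159 + 10.9/0.000141 = 77305 d.
K_eq = L / Σ(b_i/K_i) = 23.20 / 77305 = 0.0003001 m/day.
Q = K_eq · A · (Δh/L) = 0.0003001 × 908 × (8.00/23.20) = 0.09397 m³/day.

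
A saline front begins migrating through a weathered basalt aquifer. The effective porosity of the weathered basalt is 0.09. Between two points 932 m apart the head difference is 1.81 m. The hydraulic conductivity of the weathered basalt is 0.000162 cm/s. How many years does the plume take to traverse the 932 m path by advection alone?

Convert K: 0.000162 cm/s × 864 = 0.1400 m/day.
Hydraulic gradient i = Δh / L = 1.81 / 932 = 0.001942.
Darcy flux q = K · i = 0.1400 × 0.001942 = 0.0002718 m/day.
Seepage velocity v = q / n_e = 0.0002718 / 0.09 = 0.003020 m/day.
Travel time t = L / v = 932 / 0.003020 = 3.086e+05 days = 844.8 years.

845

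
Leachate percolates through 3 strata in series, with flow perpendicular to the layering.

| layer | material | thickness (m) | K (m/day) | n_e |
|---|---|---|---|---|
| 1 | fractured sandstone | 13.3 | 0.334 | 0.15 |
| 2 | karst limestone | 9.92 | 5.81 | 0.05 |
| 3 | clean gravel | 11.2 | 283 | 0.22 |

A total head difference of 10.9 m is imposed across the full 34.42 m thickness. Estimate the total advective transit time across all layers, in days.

With flow normal to the layers, continuity requires the same specific discharge q through every layer.
Σ(b_i/K_i) = 13.3/0.334 + 9.92/5.81 + 11.2/283 = 41.57 d.
q = Δh / Σ(b_i/K_i) = 10.9 / 41.57 = 0.2622 m/day.
In each layer the seepage velocity is v_i = q/n_i, so the layer transit time is t_i = b_i·n_i / q:
  layer 1 (fractured sandstone): t_1 = 13.3 × 0.15 / 0.2622 = 7.608 d
  layer 2 (karst limestone): t_2 = 9.92 × 0.05 / 0.2622 = 1.892 d
  layer 3 (clean gravel): t_3 = 11.2 × 0.22 / 0.2622 = 9.397 d
Total t = Σ t_i = 18.90 days.

18.9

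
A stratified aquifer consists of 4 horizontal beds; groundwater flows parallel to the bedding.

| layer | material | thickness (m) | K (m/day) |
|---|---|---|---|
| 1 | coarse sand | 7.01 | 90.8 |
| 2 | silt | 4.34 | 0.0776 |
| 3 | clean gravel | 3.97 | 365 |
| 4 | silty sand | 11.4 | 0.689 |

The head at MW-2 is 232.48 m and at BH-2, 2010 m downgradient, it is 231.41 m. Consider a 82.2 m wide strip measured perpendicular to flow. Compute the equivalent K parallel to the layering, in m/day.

78.4

Flow is parallel to layering, so each bed carries its own Darcy discharge and the transmissivities add.
Σ(K_i·b_i) = 90.8×7.01 + 0.0776×4.34 + 365×3.97 + 0.689×11.4 = 2094 m²/day.
Total thickness b = 26.72 m, so K_eq = Σ(K_i·b_i)/b = 78.36 m/day.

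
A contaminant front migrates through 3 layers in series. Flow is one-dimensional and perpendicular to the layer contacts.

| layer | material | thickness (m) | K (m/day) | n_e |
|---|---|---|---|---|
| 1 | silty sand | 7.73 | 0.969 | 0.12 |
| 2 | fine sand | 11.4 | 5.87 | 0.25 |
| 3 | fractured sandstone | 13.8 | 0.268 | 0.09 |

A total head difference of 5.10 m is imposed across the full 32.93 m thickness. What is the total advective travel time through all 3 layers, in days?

With flow normal to the layers, continuity requires the same specific discharge q through every layer.
Σ(b_i/K_i) = 7.73/0.969 + 11.4/5.87 + 13.8/0.268 = 61.41 d.
q = Δh / Σ(b_i/K_i) = 5.10 / 61.41 = 0.08305 m/day.
In each layer the seepage velocity is v_i = q/n_i, so the layer transit time is t_i = b_i·n_i / q:
  layer 1 (silty sand): t_1 = 7.73 × 0.12 / 0.08305 = 11.17 d
  layer 2 (fine sand): t_2 = 11.4 × 0.25 / 0.08305 = 34.32 d
  layer 3 (fractured sandstone): t_3 = 13.8 × 0.09 / 0.08305 = 14.96 d
Total t = Σ t_i = 60.44 days.

60.4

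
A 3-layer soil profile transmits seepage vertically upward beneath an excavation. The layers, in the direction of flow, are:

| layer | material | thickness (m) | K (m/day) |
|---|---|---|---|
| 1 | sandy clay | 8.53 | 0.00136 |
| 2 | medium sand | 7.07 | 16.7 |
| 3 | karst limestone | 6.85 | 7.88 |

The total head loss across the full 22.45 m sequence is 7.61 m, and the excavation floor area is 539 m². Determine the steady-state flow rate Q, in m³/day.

Flow is perpendicular to layering, so the layers act in series and the equivalent K is the thickness-weighted harmonic mean.
Total thickness L = 8.53 + 7.07 + 6.85 = 22.45 m.
Σ(b_i/K_i) = 8.53/0.00136 + 7.07/16.7 + 6.85/7.88 = 6273 d.
K_eq = L / Σ(b_i/K_i) = 22.45 / 6273 = 0.003579 m/day.
Q = K_eq · A · (Δh/L) = 0.003579 × 539 × (7.61/22.45) = 0.6538 m³/day.

0.654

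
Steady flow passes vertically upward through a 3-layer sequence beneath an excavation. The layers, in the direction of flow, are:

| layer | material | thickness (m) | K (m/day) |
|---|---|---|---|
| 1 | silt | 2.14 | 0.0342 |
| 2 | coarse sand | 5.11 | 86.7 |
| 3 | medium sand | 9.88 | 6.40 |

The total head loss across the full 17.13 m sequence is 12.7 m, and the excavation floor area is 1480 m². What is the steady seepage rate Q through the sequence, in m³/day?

293

Flow is perpendicular to layering, so the layers act in series and the equivalent K is the thickness-weighted harmonic mean.
Total thickness L = 2.14 + 5.11 + 9.88 = 17.13 m.
Σ(b_i/K_i) = 2.14/0.0342 + 5.11/86.7 + 9.88/6.40 = 64.18 d.
K_eq = L / Σ(b_i/K_i) = 17.13 / 64.18 = 0.2669 m/day.
Q = K_eq · A · (Δh/L) = 0.2669 × 1480 × (12.7/17.13) = 292.9 m³/day.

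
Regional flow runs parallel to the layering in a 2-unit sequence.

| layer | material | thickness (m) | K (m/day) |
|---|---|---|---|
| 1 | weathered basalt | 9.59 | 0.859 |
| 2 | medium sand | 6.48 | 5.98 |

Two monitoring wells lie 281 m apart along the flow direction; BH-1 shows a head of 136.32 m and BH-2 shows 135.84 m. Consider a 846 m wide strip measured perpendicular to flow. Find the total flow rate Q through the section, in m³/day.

67.9

Flow is parallel to layering, so each bed carries its own Darcy discharge and the transmissivities add.
Σ(K_i·b_i) = 0.859×9.59 + 5.98×6.48 = 46.99 m²/day.
Hydraulic gradient i = (136.32 − 135.84) / 281 = 0.48 / 281 = 0.001708.
Q = Σ(K_i·b_i) · W · i = 46.99 × 846 × 0.001708 = 67.90 m³/day.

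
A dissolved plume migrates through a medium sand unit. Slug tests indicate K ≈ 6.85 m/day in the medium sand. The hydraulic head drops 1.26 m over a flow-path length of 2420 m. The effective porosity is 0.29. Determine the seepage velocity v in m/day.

Hydraulic gradient i = Δh / L = 1.26 / 2420 = 0.0005207.
Darcy flux q = K · i = 6.850 × 0.0005207 = 0.003567 m/day.
Seepage velocity v = q / n_e = 0.003567 / 0.29 = 0.01230 m/day.

0.0123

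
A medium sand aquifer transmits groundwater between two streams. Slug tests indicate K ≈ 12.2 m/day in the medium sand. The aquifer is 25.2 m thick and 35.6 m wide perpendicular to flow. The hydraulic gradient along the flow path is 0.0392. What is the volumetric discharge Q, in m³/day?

429

Cross-sectional area A = 35.6 × 25.2 = 897.1 m².
Hydraulic gradient i = 0.0392.
Darcy's law: Q = K · A · i = 12.20 × 897.1 × 0.03920 = 429.0 m³/day.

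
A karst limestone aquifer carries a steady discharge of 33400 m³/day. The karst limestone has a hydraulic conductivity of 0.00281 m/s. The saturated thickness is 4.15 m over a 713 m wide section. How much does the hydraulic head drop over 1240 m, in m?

Convert K: 0.00281 m/s × 86400 = 242.8 m/day.
Cross-sectional area A = 713 × 4.15 = 2959 m².
From Q = K·A·i, i = Q / (K·A) = 33400 / (242.8 × 2959) = 0.04649.
Head loss Δh = i · L = 0.04649 × 1240 = 57.65 m.

57.7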